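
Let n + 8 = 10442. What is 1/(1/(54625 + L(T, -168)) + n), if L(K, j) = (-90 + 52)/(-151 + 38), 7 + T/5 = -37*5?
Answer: 6172663/64405565855 ≈ 9.5841e-5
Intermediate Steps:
T = -960 (T = -35 + 5*(-37*5) = -35 + 5*(-185) = -35 - 925 = -960)
L(K, j) = 38/113 (L(K, j) = -38/(-113) = -38*(-1/113) = 38/113)
n = 10434 (n = -8 + 10442 = 10434)
1/(1/(54625 + L(T, -168)) + n) = 1/(1/(54625 + 38/113) + 10434) = 1/(1/(6172663/113) + 10434) = 1/(113/6172663 + 10434) = 1/(64405565855/6172663) = 6172663/64405565855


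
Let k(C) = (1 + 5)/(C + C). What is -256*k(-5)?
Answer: 768/5 ≈ 153.60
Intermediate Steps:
k(C) = 3/C (k(C) = 6/((2*C)) = 6*(1/(2*C)) = 3/C)
-256*k(-5) = -768/(-5) = -768*(-1)/5 = -256*(-⅗) = 768/5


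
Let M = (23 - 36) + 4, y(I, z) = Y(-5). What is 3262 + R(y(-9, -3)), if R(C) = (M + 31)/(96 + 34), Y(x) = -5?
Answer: 212041/65 ≈ 3262.2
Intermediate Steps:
y(I, z) = -5
M = -9 (M = -13 + 4 = -9)
R(C) = 11/65 (R(C) = (-9 + 31)/(96 + 34) = 22/130 = 22*(1/130) = 11/65)
3262 + R(y(-9, -3)) = 3262 + 11/65 = 212041/65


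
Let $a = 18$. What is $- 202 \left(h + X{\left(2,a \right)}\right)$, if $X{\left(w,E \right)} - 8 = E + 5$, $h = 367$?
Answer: $-80396$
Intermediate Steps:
$X{\left(w,E \right)} = 13 + E$ ($X{\left(w,E \right)} = 8 + \left(E + 5\right) = 8 + \left(5 + E\right) = 13 + E$)
$- 202 \left(h + X{\left(2,a \right)}\right) = - 202 \left(367 + \left(13 + 18\right)\right) = - 202 \left(367 + 31\right) = \left(-202\right) 398 = -80396$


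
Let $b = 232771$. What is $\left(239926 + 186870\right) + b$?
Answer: $659567$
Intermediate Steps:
$\left(239926 + 186870\right) + b = \left(239926 + 186870\right) + 232771 = 426796 + 232771 = 659567$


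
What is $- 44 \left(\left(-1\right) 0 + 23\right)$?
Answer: $-1012$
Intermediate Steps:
$- 44 \left(\left(-1\right) 0 + 23\right) = - 44 \left(0 + 23\right) = \left(-44\right) 23 = -1012$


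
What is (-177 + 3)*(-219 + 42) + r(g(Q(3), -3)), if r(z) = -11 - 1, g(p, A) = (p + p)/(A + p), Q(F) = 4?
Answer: 30786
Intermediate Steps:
g(p, A) = 2*p/(A + p) (g(p, A) = (2*p)/(A + p) = 2*p/(A + p))
r(z) = -12
(-177 + 3)*(-219 + 42) + r(g(Q(3), -3)) = (-177 + 3)*(-219 + 42) - 12 = -174*(-177) - 12 = 30798 - 12 = 30786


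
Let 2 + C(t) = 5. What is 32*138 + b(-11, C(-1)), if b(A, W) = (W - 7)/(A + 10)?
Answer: 4420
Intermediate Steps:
C(t) = 3 (C(t) = -2 + 5 = 3)
b(A, W) = (-7 + W)/(10 + A)
32*138 + b(-11, C(-1)) = 32*138 + (-7 + 3)/(10 - 11) = 4416 - 4/(-1) = 4416 - 1*(-4) = 4416 + 4 = 4420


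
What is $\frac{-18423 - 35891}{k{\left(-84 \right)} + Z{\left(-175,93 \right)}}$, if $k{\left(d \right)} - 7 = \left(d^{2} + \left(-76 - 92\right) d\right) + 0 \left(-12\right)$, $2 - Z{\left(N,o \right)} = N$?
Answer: $- \frac{27157}{10676} \approx -2.5437$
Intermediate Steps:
$Z{\left(N,o \right)} = 2 - N$
$k{\left(d \right)} = 7 + d^{2} - 168 d$ ($k{\left(d \right)} = 7 + \left(\left(d^{2} + \left(-76 - 92\right) d\right) + 0 \left(-12\right)\right) = 7 + \left(\left(d^{2} - 168 d\right) + 0\right) = 7 + \left(d^{2} - 168 d\right) = 7 + d^{2} - 168 d$)
$\frac{-18423 - 35891}{k{\left(-84 \right)} + Z{\left(-175,93 \right)}} = \frac{-18423 - 35891}{\left(7 + \left(-84\right)^{2} - -14112\right) + \left(2 - -175\right)} = - \frac{54314}{\left(7 + 7056 + 14112\right) + \left(2 + 175\right)} = - \frac{54314}{21175 + 177} = - \frac{54314}{21352} = \left(-54314\right) \frac{1}{21352} = - \frac{27157}{10676}$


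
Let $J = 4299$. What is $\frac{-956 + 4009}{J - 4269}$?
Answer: $\frac{3053}{30} \approx 101.77$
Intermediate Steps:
$\frac{-956 + 4009}{J - 4269} = \frac{-956 + 4009}{4299 - 4269} = \frac{3053}{30}$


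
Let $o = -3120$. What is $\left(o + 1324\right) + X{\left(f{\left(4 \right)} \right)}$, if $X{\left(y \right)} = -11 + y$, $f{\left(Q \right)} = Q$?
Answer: $-1803$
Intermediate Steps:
$\left(o + 1324\right) + X{\left(f{\left(4 \right)} \right)} = \left(-3120 + 1324\right) + \left(-11 + 4\right) = -1796 - 7 = -1803$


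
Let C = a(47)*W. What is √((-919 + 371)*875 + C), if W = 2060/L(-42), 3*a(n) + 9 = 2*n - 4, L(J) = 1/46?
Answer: 2*√519755 ≈ 1441.9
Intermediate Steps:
L(J) = 1/46
a(n) = -13/3 + 2*n/3 (a(n) = -3 + (2*n - 4)/3 = -3 + (-4 + 2*n)/3 = -3 + (-4/3 + 2*n/3) = -13/3 + 2*n/3)
W = 94760 (W = 2060/(1/46) = 2060*46 = 94760)
C = 2558520 (C = (-13/3 + (⅔)*47)*94760 = (-13/3 + 94/3)*94760 = 27*94760 = 2558520)
√((-919 + 371)*875 + C) = √((-919 + 371)*875 + 2558520) = √(-548*875 + 2558520) = √(-479500 + 2558520) = √2079020 = 2*√519755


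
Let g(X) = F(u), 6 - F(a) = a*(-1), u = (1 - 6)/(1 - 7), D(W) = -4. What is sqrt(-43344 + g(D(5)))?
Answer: I*sqrt(1560138)/6 ≈ 208.18*I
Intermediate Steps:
u = 5/6 (u = -5/(-6) = -5*(-1/6) = 5/6 ≈ 0.83333)
F(a) = 6 + a (F(a) = 6 - a*(-1) = 6 - (-1)*a = 6 + a)
g(X) = 41/6 (g(X) = 6 + 5/6 = 41/6)
sqrt(-43344 + g(D(5))) = sqrt(-43344 + 41/6) = sqrt(-260023/6) = I*sqrt(1560138)/6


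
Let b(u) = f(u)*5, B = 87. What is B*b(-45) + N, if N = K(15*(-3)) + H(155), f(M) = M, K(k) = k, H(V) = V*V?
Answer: 4405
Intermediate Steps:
H(V) = V**2
b(u) = 5*u (b(u) = u*5 = 5*u)
N = 23980 (N = 15*(-3) + 155**2 = -45 + 24025 = 23980)
B*b(-45) + N = 87*(5*(-45)) + 23980 = 87*(-225) + 23980 = -19575 + 23980 = 4405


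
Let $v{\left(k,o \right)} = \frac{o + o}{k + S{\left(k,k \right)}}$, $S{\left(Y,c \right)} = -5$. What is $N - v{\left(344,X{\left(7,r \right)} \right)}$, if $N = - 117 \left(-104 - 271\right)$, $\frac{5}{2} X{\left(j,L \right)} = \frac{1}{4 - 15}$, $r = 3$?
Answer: $\frac{818049379}{18645} \approx 43875.0$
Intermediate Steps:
$X{\left(j,L \right)} = - \frac{2}{55}$ ($X{\left(j,L \right)} = \frac{2}{5 \left(4 - 15\right)} = \frac{2}{5 \left(-11\right)} = \frac{2}{5} \left(- \frac{1}{11}\right) = - \frac{2}{55}$)
$v{\left(k,o \right)} = \frac{2 o}{-5 + k}$ ($v{\left(k,o \right)} = \frac{o + o}{k - 5} = \frac{2 o}{-5 + k}$)
$N = 43875$ ($N = \left(-117\right) \left(-375\right) = 43875$)
$N - v{\left(344,X{\left(7,r \right)} \right)} = 43875 - 2 \left(- \frac{2}{55}\right) \frac{1}{-5 + 344} = 43875 - 2 \left(- \frac{2}{55}\right) \frac{1}{339} = 43875 - - \frac{4}{18645} = 43875 + \frac{4}{18645} = \frac{818049379}{18645}$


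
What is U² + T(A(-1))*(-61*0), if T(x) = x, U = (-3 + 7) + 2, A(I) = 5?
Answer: 36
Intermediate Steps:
U = 6 (U = 4 + 2 = 6)
U² + T(A(-1))*(-61*0) = 6² + 5*(-61*0) = 36 + 5*0 = 36 + 0 = 36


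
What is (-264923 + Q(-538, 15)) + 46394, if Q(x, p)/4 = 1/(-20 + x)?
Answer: -60969593/279 ≈ -2.1853e+5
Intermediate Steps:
Q(x, p) = 4/(-20 + x)
(-264923 + Q(-538, 15)) + 46394 = (-264923 + 4/(-20 - 538)) + 46394 = (-264923 + 4/(-558)) + 46394 = (-264923 + 4*(-1/558)) + 46394 = (-264923 - 2/279) + 46394 = -73913519/279 + 46394 = -60969593/279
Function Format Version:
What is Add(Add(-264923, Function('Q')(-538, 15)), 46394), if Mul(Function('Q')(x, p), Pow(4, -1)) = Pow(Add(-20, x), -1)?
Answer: Rational(-60969593, 279) ≈ -2.1853e+5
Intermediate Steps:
Function('Q')(x, p) = Mul(4, Pow(Add(-20, x), -1))
Add(Add(-264923, Function('Q')(-538, 15)), 46394) = Add(Add(-264923, Mul(4, Pow(Add(-20, -538), -1))), 46394) = Add(Add(-264923, Mul(4, Pow(-558, -1))), 46394) = Add(Add(-264923, Mul(4, Rational(-1, 558))), 46394) = Add(Add(-264923, Rational(-2, 279)), 46394) = Add(Rational(-73913519, 279), 46394) = Rational(-60969593, 279)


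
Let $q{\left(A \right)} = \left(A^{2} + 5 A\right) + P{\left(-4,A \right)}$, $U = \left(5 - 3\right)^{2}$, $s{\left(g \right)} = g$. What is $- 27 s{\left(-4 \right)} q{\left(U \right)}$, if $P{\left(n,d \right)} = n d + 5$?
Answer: $2700$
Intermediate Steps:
$P{\left(n,d \right)} = 5 + d n$ ($P{\left(n,d \right)} = d n + 5 = 5 + d n$)
$U = 4$ ($U = 2^{2} = 4$)
$q{\left(A \right)} = 5 + A + A^{2}$ ($q{\left(A \right)} = \left(A^{2} + 5 A\right) + \left(5 + A \left(-4\right)\right) = \left(A^{2} + 5 A\right) - \left(-5 + 4 A\right) = 5 + A + A^{2}$)
$- 27 s{\left(-4 \right)} q{\left(U \right)} = \left(-27\right) \left(-4\right) \left(5 + 4 + 4^{2}\right) = 108 \left(5 + 4 + 16\right) = 108 \cdot 25 = 2700$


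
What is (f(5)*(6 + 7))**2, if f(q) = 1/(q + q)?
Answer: 169/100 ≈ 1.6900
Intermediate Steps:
f(q) = 1/(2*q)
(f(5)*(6 + 7))**2 = (((1/2)/5)*(6 + 7))**2 = (((1/2)*(1/5))*13)**2 = ((1/10)*13)**2 = (13/10)**2 = 169/100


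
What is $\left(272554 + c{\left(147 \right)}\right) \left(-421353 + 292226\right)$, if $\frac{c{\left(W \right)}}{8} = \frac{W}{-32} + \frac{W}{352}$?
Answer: $- \frac{774174859531}{22} \approx -3.519 \cdot 10^{10}$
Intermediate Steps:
$c{\left(W \right)} = - \frac{5 W}{22}$ ($c{\left(W \right)} = 8 \left(\frac{W}{-32} + \frac{W}{352}\right) = 8 \left(W \left(- \frac{1}{32}\right) + W \frac{1}{352}\right) = 8 \left(- \frac{W}{32} + \frac{W}{352}\right) = 8 \left(- \frac{5 W}{176}\right) = - \frac{5 W}{22}$)
$\left(272554 + c{\left(147 \right)}\right) \left(-421353 + 292226\right) = \left(272554 - \frac{735}{22}\right) \left(-421353 + 292226\right) = \left(272554 - \frac{735}{22}\right) \left(-129127\right) = \frac{5995453}{22} \left(-129127\right) = - \frac{774174859531}{22}$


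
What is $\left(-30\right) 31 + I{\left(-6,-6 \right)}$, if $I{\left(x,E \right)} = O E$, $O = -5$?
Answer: $-900$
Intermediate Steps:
$I{\left(x,E \right)} = - 5 E$
$\left(-30\right) 31 + I{\left(-6,-6 \right)} = \left(-30\right) 31 - -30 = -930 + 30 = -900$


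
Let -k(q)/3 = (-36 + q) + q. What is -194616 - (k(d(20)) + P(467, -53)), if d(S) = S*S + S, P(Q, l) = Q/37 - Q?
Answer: -7094736/37 ≈ -1.9175e+5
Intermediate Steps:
P(Q, l) = -36*Q/37 (P(Q, l) = Q*(1/37) - Q = Q/37 - Q = -36*Q/37)
d(S) = S + S² (d(S) = S² + S = S + S²)
k(q) = 108 - 6*q (k(q) = -3*((-36 + q) + q) = -3*(-36 + 2*q) = 108 - 6*q)
-194616 - (k(d(20)) + P(467, -53)) = -194616 - ((108 - 120*(1 + 20)) - 36/37*467) = -194616 - ((108 - 120*21) - 16812/37) = -194616 - ((108 - 6*420) - 16812/37) = -194616 - ((108 - 2520) - 16812/37) = -194616 - (-2412 - 16812/37) = -194616 - 1*(-106056/37) = -194616 + 106056/37 = -7094736/37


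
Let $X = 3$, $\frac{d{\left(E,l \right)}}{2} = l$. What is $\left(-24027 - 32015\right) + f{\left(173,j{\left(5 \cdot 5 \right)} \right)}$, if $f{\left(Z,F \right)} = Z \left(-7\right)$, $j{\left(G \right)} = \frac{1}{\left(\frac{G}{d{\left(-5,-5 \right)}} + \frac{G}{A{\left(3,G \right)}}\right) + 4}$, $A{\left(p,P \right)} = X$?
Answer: $-57253$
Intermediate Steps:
$d{\left(E,l \right)} = 2 l$
$A{\left(p,P \right)} = 3$
$j{\left(G \right)} = \frac{1}{4 + \frac{7 G}{30}}$ ($j{\left(G \right)} = \frac{1}{\left(\frac{G}{2 \left(-5\right)} + \frac{G}{3}\right) + 4} = \frac{1}{\left(\frac{G}{-10} + G \frac{1}{3}\right) + 4} = \frac{1}{\left(G \left(- \frac{1}{10}\right) + \frac{G}{3}\right) + 4} = \frac{1}{\left(- \frac{G}{10} + \frac{G}{3}\right) + 4} = \frac{1}{\frac{7 G}{30} + 4} = \frac{1}{4 + \frac{7 G}{30}}$)
$f{\left(Z,F \right)} = - 7 Z$
$\left(-24027 - 32015\right) + f{\left(173,j{\left(5 \cdot 5 \right)} \right)} = \left(-24027 - 32015\right) - 1211 = -56042 - 1211 = -57253$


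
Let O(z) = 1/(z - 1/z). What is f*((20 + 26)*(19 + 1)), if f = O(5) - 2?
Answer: -4945/3 ≈ -1648.3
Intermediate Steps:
f = -43/24 (f = 5/(-1 + 5²) - 2 = 5/(-1 + 25) - 2 = 5/24 - 2 = -43/24 ≈ -1.7917)
f*((20 + 26)*(19 + 1)) = -43*(20 + 26)*(19 + 1)/24 = -989*20/12 = -43/24*920 = -4945/3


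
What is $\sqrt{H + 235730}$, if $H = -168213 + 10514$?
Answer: $\sqrt{78031} \approx 279.34$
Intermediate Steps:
$H = -157699$
$\sqrt{H + 235730} = \sqrt{-157699 + 235730} = \sqrt{78031}$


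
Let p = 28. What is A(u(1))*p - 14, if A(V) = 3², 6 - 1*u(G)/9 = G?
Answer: 238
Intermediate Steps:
u(G) = 54 - 9*G
A(V) = 9
A(u(1))*p - 14 = 9*28 - 14 = 252 - 14 = 238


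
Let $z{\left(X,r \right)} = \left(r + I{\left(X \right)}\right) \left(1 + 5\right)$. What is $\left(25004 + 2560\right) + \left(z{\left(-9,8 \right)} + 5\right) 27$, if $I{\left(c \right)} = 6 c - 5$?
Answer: $19437$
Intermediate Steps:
$I{\left(c \right)} = -5 + 6 c$
$z{\left(X,r \right)} = -30 + 6 r + 36 X$ ($z{\left(X,r \right)} = \left(r + \left(-5 + 6 X\right)\right) \left(1 + 5\right) = \left(-5 + r + 6 X\right) 6 = -30 + 6 r + 36 X$)
$\left(25004 + 2560\right) + \left(z{\left(-9,8 \right)} + 5\right) 27 = \left(25004 + 2560\right) + \left(\left(-30 + 6 \cdot 8 + 36 \left(-9\right)\right) + 5\right) 27 = 27564 + \left(\left(-30 + 48 - 324\right) + 5\right) 27 = 27564 + \left(-306 + 5\right) 27 = 27564 - 8127 = 19437$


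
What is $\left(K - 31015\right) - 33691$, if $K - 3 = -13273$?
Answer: $-77976$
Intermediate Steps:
$K = -13270$ ($K = 3 - 13273 = -13270$)
$\left(K - 31015\right) - 33691 = \left(-13270 - 31015\right) - 33691 = -44285 - 33691 = -77976$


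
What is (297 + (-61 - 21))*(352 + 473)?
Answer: 177375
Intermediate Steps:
(297 + (-61 - 21))*(352 + 473) = (297 - 82)*825 = 215*825 = 177375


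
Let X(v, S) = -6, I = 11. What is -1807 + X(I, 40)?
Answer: -1813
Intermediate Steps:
-1807 + X(I, 40) = -1807 - 6 = -1813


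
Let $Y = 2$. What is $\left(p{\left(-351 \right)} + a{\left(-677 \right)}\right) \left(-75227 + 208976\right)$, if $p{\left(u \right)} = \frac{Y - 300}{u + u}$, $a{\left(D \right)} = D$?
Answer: $- \frac{3529160558}{39} \approx -9.0491 \cdot 10^{7}$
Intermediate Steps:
$p{\left(u \right)} = - \frac{149}{u}$ ($p{\left(u \right)} = \frac{2 - 300}{u + u} = - \frac{298}{2 u} = - 298 \frac{1}{2 u} = - \frac{149}{u}$)
$\left(p{\left(-351 \right)} + a{\left(-677 \right)}\right) \left(-75227 + 208976\right) = \left(- \frac{149}{-351} - 677\right) \left(-75227 + 208976\right) = \left(\left(-149\right) \left(- \frac{1}{351}\right) - 677\right) 133749 = \left(\frac{149}{351} - 677\right) 133749 = \left(- \frac{237478}{351}\right) 133749 = - \frac{3529160558}{39}$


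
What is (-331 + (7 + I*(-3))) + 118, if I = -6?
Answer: -188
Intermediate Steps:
(-331 + (7 + I*(-3))) + 118 = (-331 + (7 - 6*(-3))) + 118 = (-331 + (7 + 18)) + 118 = (-331 + 25) + 118 = -306 + 118 = -188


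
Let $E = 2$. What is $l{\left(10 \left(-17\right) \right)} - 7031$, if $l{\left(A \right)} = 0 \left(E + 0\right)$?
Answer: $-7031$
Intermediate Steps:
$l{\left(A \right)} = 0$ ($l{\left(A \right)} = 0 \left(2 + 0\right) = 0 \cdot 2 = 0$)
$l{\left(10 \left(-17\right) \right)} - 7031 = 0 - 7031 = -7031$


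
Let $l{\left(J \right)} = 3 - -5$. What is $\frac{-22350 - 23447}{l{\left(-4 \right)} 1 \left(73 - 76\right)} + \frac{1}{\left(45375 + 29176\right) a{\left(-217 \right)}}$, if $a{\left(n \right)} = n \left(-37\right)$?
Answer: $\frac{27412709328287}{14365679496} \approx 1908.2$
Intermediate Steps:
$a{\left(n \right)} = - 37 n$
$l{\left(J \right)} = 8$ ($l{\left(J \right)} = 3 + 5 = 8$)
$\frac{-22350 - 23447}{l{\left(-4 \right)} 1 \left(73 - 76\right)} + \frac{1}{\left(45375 + 29176\right) a{\left(-217 \right)}} = \frac{-22350 - 23447}{8 \cdot 1 \left(73 - 76\right)} + \frac{1}{\left(45375 + 29176\right) \left(\left(-37\right) \left(-217\right)\right)} = - \frac{45797}{8 \left(-3\right)} + \frac{1}{74551 \cdot 8029} = - \frac{45797}{-24} + \frac{1}{74551} \cdot \frac{1}{8029} = \left(-45797\right) \left(- \frac{1}{24}\right) + \frac{1}{598569979} = \frac{45797}{24} + \frac{1}{598569979} = \frac{27412709328287}{14365679496}$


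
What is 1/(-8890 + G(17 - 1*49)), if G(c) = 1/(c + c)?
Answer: -64/568961 ≈ -0.00011249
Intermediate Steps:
G(c) = 1/(2*c)
1/(-8890 + G(17 - 1*49)) = 1/(-8890 + 1/(2*(17 - 1*49))) = 1/(-8890 + 1/(2*(17 - 49))) = 1/(-8890 + (½)/(-32)) = 1/(-8890 + (½)*(-1/32)) = 1/(-8890 - 1/64) = 1/(-568961/64) = -64/568961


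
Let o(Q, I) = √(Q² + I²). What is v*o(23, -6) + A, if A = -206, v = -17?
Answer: -206 - 17*√565 ≈ -610.08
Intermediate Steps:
o(Q, I) = √(I² + Q²)
v*o(23, -6) + A = -17*√((-6)² + 23²) - 206 = -17*√(36 + 529) - 206 = -17*√565 - 206 = -206 - 17*√565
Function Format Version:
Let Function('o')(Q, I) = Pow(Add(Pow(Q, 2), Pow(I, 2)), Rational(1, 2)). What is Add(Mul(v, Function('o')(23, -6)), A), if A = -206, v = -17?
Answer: Add(-206, Mul(-17, Pow(565, Rational(1, 2)))) ≈ -610.08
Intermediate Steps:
Function('o')(Q, I) = Pow(Add(Pow(I, 2), Pow(Q, 2)), Rational(1, 2))
Add(Mul(v, Function('o')(23, -6)), A) = Add(Mul(-17, Pow(Add(Pow(-6, 2), Pow(23, 2)), Rational(1, 2))), -206) = Add(Mul(-17, Pow(Add(36, 529), Rational(1, 2))), -206) = Add(Mul(-17, Pow(565, Rational(1, 2))), -206) = Add(-206, Mul(-17, Pow(565, Rational(1, 2))))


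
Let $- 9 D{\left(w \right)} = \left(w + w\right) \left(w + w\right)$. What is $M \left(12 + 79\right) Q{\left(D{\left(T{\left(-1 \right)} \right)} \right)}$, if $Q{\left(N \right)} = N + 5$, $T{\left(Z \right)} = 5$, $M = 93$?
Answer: $- \frac{155155}{3} \approx -51718.0$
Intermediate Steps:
$D{\left(w \right)} = - \frac{4 w^{2}}{9}$ ($D{\left(w \right)} = - \frac{\left(w + w\right) \left(w + w\right)}{9} = - \frac{2 w 2 w}{9} = - \frac{4 w^{2}}{9}$)
$Q{\left(N \right)} = 5 + N$
$M \left(12 + 79\right) Q{\left(D{\left(T{\left(-1 \right)} \right)} \right)} = 93 \left(12 + 79\right) \left(5 - \frac{4 \cdot 5^{2}}{9}\right) = 93 \cdot 91 \left(5 - \frac{100}{9}\right) = 8463 \left(5 - \frac{100}{9}\right) = 8463 \left(- \frac{55}{9}\right) = - \frac{155155}{3}$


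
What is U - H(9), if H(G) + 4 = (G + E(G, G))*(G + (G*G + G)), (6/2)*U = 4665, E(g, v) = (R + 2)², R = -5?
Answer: -223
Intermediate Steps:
E(g, v) = 9 (E(g, v) = (-5 + 2)² = (-3)² = 9)
U = 1555 (U = (⅓)*4665 = 1555)
H(G) = -4 + (9 + G)*(G² + 2*G) (H(G) = -4 + (G + 9)*(G + (G*G + G)) = -4 + (9 + G)*(G + (G² + G)) = -4 + (9 + G)*(G + (G + G²)) = -4 + (9 + G)*(G² + 2*G))
U - H(9) = 1555 - (-4 + 9³ + 11*9² + 18*9) = 1555 - (-4 + 729 + 11*81 + 162) = 1555 - (-4 + 729 + 891 + 162) = 1555 - 1*1778 = 1555 - 1778 = -223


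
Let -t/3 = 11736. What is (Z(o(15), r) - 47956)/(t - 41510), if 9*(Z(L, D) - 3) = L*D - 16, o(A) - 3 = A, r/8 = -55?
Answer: 439513/690462 ≈ 0.63655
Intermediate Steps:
r = -440 (r = 8*(-55) = -440)
o(A) = 3 + A
Z(L, D) = 11/9 + D*L/9 (Z(L, D) = 3 + (L*D - 16)/9 = 3 + (D*L - 16)/9 = 3 + (-16 + D*L)/9 = 3 + (-16/9 + D*L/9) = 11/9 + D*L/9)
t = -35208 (t = -3*11736 = -35208)
(Z(o(15), r) - 47956)/(t - 41510) = ((11/9 + (⅑)*(-440)*(3 + 15)) - 47956)/(-35208 - 41510) = ((11/9 + (⅑)*(-440)*18) - 47956)/(-76718) = ((11/9 - 880) - 47956)*(-1/76718) = (-7909/9 - 47956)*(-1/76718) = -439513/9*(-1/76718) = 439513/690462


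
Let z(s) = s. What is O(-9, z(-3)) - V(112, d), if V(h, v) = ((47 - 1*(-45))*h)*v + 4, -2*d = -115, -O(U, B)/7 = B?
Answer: -592463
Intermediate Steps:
O(U, B) = -7*B
d = 115/2 (d = -½*(-115) = 115/2 ≈ 57.500)
V(h, v) = 4 + 92*h*v (V(h, v) = ((47 + 45)*h)*v + 4 = (92*h)*v + 4 = 92*h*v + 4 = 4 + 92*h*v)
O(-9, z(-3)) - V(112, d) = -7*(-3) - (4 + 92*112*(115/2)) = 21 - (4 + 592480) = 21 - 1*592484 = 21 - 592484 = -592463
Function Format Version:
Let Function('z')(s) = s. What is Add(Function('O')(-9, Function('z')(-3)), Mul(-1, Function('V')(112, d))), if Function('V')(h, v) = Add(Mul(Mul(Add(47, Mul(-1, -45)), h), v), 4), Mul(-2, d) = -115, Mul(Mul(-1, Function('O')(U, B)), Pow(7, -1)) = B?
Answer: -592463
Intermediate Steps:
Function('O')(U, B) = Mul(-7, B)
d = Rational(115, 2) (d = Mul(Rational(-1, 2), -115) = Rational(115, 2) ≈ 57.500)
Function('V')(h, v) = Add(4, Mul(92, h, v)) (Function('V')(h, v) = Add(Mul(Mul(Add(47, 45), h), v), 4) = Add(Mul(Mul(92, h), v), 4) = Add(Mul(92, h, v), 4) = Add(4, Mul(92, h, v)))
Add(Function('O')(-9, Function('z')(-3)), Mul(-1, Function('V')(112, d))) = Add(Mul(-7, -3), Mul(-1, Add(4, Mul(92, 112, Rational(115, 2))))) = Add(21, Mul(-1, Add(4, 592480))) = Add(21, Mul(-1, 592484)) = Add(21, -592484) = -592463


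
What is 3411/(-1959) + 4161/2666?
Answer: -314109/1740898 ≈ -0.18043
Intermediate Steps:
3411/(-1959) + 4161/2666 = 3411*(-1/1959) + 4161*(1/2666) = -1137/653 + 4161/2666 = -314109/1740898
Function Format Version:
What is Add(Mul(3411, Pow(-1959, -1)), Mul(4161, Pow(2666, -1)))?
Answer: Rational(-314109, 1740898) ≈ -0.18043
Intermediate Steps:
Add(Mul(3411, Pow(-1959, -1)), Mul(4161, Pow(2666, -1))) = Add(Mul(3411, Rational(-1, 1959)), Mul(4161, Rational(1, 2666))) = Add(Rational(-1137, 653), Rational(4161, 2666)) = Rational(-314109, 1740898)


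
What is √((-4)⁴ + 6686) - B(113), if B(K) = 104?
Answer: -104 + √6942 ≈ -20.681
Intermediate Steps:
√((-4)⁴ + 6686) - B(113) = √((-4)⁴ + 6686) - 1*104 = √(256 + 6686) - 104 = √6942 - 104 = -104 + √6942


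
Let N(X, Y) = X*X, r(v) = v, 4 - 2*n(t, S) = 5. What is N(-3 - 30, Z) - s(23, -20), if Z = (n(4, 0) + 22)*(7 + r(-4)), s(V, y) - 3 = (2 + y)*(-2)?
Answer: 1050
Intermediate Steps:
n(t, S) = -½ (n(t, S) = 2 - ½*5 = 2 - 5/2 = -½)
s(V, y) = -1 - 2*y (s(V, y) = 3 + (2 + y)*(-2) = 3 + (-4 - 2*y) = -1 - 2*y)
Z = 129/2 (Z = (-½ + 22)*(7 - 4) = (43/2)*3 = 129/2 ≈ 64.500)
N(X, Y) = X²
N(-3 - 30, Z) - s(23, -20) = (-3 - 30)² - (-1 - 2*(-20)) = (-33)² - (-1 + 40) = 1089 - 1*39 = 1089 - 39 = 1050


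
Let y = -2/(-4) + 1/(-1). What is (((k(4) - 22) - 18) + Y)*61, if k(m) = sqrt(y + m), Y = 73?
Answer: 2013 + 61*sqrt(14)/2 ≈ 2127.1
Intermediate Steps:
y = -1/2 (y = -2*(-1/4) + 1*(-1) = 1/2 - 1 = -1/2 ≈ -0.50000)
k(m) = sqrt(-1/2 + m)
(((k(4) - 22) - 18) + Y)*61 = (((sqrt(-2 + 4*4)/2 - 22) - 18) + 73)*61 = (((sqrt(-2 + 16)/2 - 22) - 18) + 73)*61 = (((sqrt(14)/2 - 22) - 18) + 73)*61 = (((-22 + sqrt(14)/2) - 18) + 73)*61 = ((-40 + sqrt(14)/2) + 73)*61 = (33 + sqrt(14)/2)*61 = 2013 + 61*sqrt(14)/2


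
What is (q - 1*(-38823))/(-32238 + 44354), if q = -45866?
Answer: -7043/12116 ≈ -0.58130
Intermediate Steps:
(q - 1*(-38823))/(-32238 + 44354) = (-45866 - 1*(-38823))/(-32238 + 44354) = (-45866 + 38823)/12116 = -7043*1/12116 = -7043/12116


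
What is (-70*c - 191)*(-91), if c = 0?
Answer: 17381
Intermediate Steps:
(-70*c - 191)*(-91) = (-70*0 - 191)*(-91) = (0 - 191)*(-91) = -191*(-91) = 17381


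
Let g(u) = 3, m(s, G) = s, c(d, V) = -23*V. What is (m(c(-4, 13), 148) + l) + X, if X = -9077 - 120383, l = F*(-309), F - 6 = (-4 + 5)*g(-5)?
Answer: -132540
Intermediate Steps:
F = 9 (F = 6 + (-4 + 5)*3 = 6 + 1*3 = 6 + 3 = 9)
l = -2781 (l = 9*(-309) = -2781)
X = -129460
(m(c(-4, 13), 148) + l) + X = (-23*13 - 2781) - 129460 = (-299 - 2781) - 129460 = -3080 - 129460 = -132540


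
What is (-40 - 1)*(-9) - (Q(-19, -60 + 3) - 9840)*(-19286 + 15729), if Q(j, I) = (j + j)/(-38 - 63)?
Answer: -3534916445/101 ≈ -3.4999e+7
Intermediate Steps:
Q(j, I) = -2*j/101 (Q(j, I) = (2*j)/(-101) = (2*j)*(-1/101) = -2*j/101)
(-40 - 1)*(-9) - (Q(-19, -60 + 3) - 9840)*(-19286 + 15729) = (-40 - 1)*(-9) - (-2/101*(-19) - 9840)*(-19286 + 15729) = -41*(-9) - (38/101 - 9840)*(-3557) = 369 - (-993802)*(-3557)/101 = 369 - 1*3534953714/101 = 369 - 3534953714/101 = -3534916445/101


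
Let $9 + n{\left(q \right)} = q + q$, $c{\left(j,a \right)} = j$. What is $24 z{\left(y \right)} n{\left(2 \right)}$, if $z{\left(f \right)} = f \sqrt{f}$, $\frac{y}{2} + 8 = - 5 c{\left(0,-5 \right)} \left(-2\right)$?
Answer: $7680 i \approx 7680.0 i$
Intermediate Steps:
$n{\left(q \right)} = -9 + 2 q$ ($n{\left(q \right)} = -9 + \left(q + q\right) = -9 + 2 q$)
$y = -16$ ($y = -16 + 2 \left(-5\right) 0 \left(-2\right) = -16 + 2 \cdot 0 \left(-2\right) = -16 + 2 \cdot 0 = -16 + 0 = -16$)
$z{\left(f \right)} = f^{\frac{3}{2}}$
$24 z{\left(y \right)} n{\left(2 \right)} = 24 \left(-16\right)^{\frac{3}{2}} \left(-9 + 2 \cdot 2\right) = 24 \left(- 64 i\right) \left(-9 + 4\right) = - 1536 i \left(-5\right) = 7680 i$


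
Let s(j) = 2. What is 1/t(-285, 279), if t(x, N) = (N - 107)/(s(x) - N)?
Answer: -277/172 ≈ -1.6105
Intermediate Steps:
t(x, N) = (-107 + N)/(2 - N) (t(x, N) = (N - 107)/(2 - N) = (-107 + N)/(2 - N))
1/t(-285, 279) = 1/((107 - 1*279)/(-2 + 279)) = 1/((107 - 279)/277) = 1/((1/277)*(-172)) = 1/(-172/277) = -277/172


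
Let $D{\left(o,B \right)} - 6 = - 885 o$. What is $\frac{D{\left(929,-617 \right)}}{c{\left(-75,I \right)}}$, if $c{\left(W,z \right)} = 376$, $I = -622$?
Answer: $- \frac{822159}{376} \approx -2186.6$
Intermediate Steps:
$D{\left(o,B \right)} = 6 - 885 o$
$\frac{D{\left(929,-617 \right)}}{c{\left(-75,I \right)}} = \frac{6 - 822165}{376} = \left(6 - 822165\right) \frac{1}{376} = \left(-822159\right) \frac{1}{376} = - \frac{822159}{376}$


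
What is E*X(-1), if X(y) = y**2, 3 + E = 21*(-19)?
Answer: -402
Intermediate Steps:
E = -402 (E = -3 + 21*(-19) = -3 - 399 = -402)
E*X(-1) = -402*(-1)**2 = -402*1 = -402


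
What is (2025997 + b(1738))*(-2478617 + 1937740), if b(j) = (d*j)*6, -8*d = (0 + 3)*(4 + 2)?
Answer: -1083124582318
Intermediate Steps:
d = -9/4 (d = -(0 + 3)*(4 + 2)/8 = -3*6/8 = -⅛*18 = -9/4 ≈ -2.2500)
b(j) = -27*j/2 (b(j) = -9*j/4*6 = -27*j/2)
(2025997 + b(1738))*(-2478617 + 1937740) = (2025997 - 27/2*1738)*(-2478617 + 1937740) = (2025997 - 23463)*(-540877) = 2002534*(-540877) = -1083124582318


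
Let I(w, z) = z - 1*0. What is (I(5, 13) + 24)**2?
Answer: 1369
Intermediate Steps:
I(w, z) = z (I(w, z) = z + 0 = z)
(I(5, 13) + 24)**2 = (13 + 24)**2 = 37**2 = 1369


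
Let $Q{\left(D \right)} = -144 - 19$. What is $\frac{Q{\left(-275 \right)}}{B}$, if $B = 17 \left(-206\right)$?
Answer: $\frac{163}{3502} \approx 0.046545$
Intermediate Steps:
$B = -3502$
$Q{\left(D \right)} = -163$
$\frac{Q{\left(-275 \right)}}{B} = - \frac{163}{-3502} = \left(-163\right) \left(- \frac{1}{3502}\right) = \frac{163}{3502}$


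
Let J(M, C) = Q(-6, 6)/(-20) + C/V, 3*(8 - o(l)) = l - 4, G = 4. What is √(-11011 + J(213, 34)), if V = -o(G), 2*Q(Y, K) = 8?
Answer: I*√1101545/10 ≈ 104.95*I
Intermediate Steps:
o(l) = 28/3 - l/3 (o(l) = 8 - (l - 4)/3 = 8 - (-4 + l)/3 = 8 + (4/3 - l/3) = 28/3 - l/3)
Q(Y, K) = 4 (Q(Y, K) = (½)*8 = 4)
V = -8 (V = -(28/3 - ⅓*4) = -(28/3 - 4/3) = -1*8 = -8)
J(M, C) = -⅕ - C/8 (J(M, C) = 4/(-20) + C/(-8) = 4*(-1/20) + C*(-⅛) = -⅕ - C/8)
√(-11011 + J(213, 34)) = √(-11011 + (-⅕ - ⅛*34)) = √(-11011 + (-⅕ - 17/4)) = √(-11011 - 89/20) = √(-220309/20) = I*√1101545/10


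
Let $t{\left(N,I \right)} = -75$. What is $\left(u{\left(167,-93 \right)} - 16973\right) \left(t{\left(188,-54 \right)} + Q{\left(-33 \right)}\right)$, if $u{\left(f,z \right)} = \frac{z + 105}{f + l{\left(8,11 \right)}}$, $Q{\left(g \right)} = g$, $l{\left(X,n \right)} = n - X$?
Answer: $\frac{155811492}{85} \approx 1.8331 \cdot 10^{6}$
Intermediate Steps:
$u{\left(f,z \right)} = \frac{105 + z}{3 + f}$ ($u{\left(f,z \right)} = \frac{z + 105}{f + \left(11 - 8\right)} = \frac{105 + z}{f + \left(11 - 8\right)} = \frac{105 + z}{f + 3} = \frac{105 + z}{3 + f}$)
$\left(u{\left(167,-93 \right)} - 16973\right) \left(t{\left(188,-54 \right)} + Q{\left(-33 \right)}\right) = \left(\frac{105 - 93}{3 + 167} - 16973\right) \left(-75 - 33\right) = \left(\frac{1}{170} \cdot 12 - 16973\right) \left(-108\right) = \left(\frac{6}{85} - 16973\right) \left(-108\right) = \left(- \frac{1442699}{85}\right) \left(-108\right) = \frac{155811492}{85}$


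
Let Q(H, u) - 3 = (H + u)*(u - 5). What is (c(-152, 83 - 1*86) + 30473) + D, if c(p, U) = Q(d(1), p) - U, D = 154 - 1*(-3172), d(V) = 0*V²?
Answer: 57669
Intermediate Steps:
d(V) = 0
D = 3326 (D = 154 + 3172 = 3326)
Q(H, u) = 3 + (-5 + u)*(H + u) (Q(H, u) = 3 + (H + u)*(u - 5) = 3 + (H + u)*(-5 + u) = 3 + (-5 + u)*(H + u))
c(p, U) = 3 + p² - U - 5*p (c(p, U) = (3 + p² - 5*0 - 5*p + 0*p) - U = (3 + p² + 0 - 5*p + 0) - U = (3 + p² - 5*p) - U = 3 + p² - U - 5*p)
(c(-152, 83 - 1*86) + 30473) + D = ((3 + (-152)² - (83 - 1*86) - 5*(-152)) + 30473) + 3326 = ((3 + 23104 - (83 - 86) + 760) + 30473) + 3326 = ((3 + 23104 - 1*(-3) + 760) + 30473) + 3326 = ((3 + 23104 + 3 + 760) + 30473) + 3326 = (23870 + 30473) + 3326 = 54343 + 3326 = 57669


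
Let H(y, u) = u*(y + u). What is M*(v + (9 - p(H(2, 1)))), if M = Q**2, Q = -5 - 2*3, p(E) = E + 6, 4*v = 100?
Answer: 3025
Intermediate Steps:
H(y, u) = u*(u + y)
v = 25 (v = (1/4)*100 = 25)
p(E) = 6 + E
Q = -11 (Q = -5 - 6 = -11)
M = 121 (M = (-11)**2 = 121)
M*(v + (9 - p(H(2, 1)))) = 121*(25 + (9 - (6 + 1*(1 + 2)))) = 121*(25 + (9 - (6 + 1*3))) = 121*(25 + (9 - (6 + 3))) = 121*(25 + (9 - 1*9)) = 121*(25 + (9 - 9)) = 121*(25 + 0) = 121*25 = 3025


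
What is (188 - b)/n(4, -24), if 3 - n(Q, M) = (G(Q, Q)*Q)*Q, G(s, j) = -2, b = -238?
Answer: 426/35 ≈ 12.171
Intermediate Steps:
n(Q, M) = 3 + 2*Q² (n(Q, M) = 3 - (-2*Q)*Q = 3 - (-2)*Q² = 3 + 2*Q²)
(188 - b)/n(4, -24) = (188 - 1*(-238))/(3 + 2*4²) = (188 + 238)/(3 + 2*16) = 426/(3 + 32) = 426/35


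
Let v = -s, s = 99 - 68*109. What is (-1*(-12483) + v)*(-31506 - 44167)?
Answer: -1498022708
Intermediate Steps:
s = -7313 (s = 99 - 7412 = -7313)
v = 7313 (v = -1*(-7313) = 7313)
(-1*(-12483) + v)*(-31506 - 44167) = (-1*(-12483) + 7313)*(-31506 - 44167) = (12483 + 7313)*(-75673) = 19796*(-75673) = -1498022708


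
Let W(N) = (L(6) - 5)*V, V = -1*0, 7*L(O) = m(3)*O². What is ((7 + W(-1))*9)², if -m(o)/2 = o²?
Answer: 3969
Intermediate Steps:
m(o) = -2*o²
L(O) = -18*O²/7 (L(O) = ((-2*3²)*O²)/7 = ((-2*9)*O²)/7 = (-18*O²)/7 = -18*O²/7)
V = 0
W(N) = 0 (W(N) = (-18/7*6² - 5)*0 = (-18/7*36 - 5)*0 = (-648/7 - 5)*0 = -683/7*0 = 0)
((7 + W(-1))*9)² = ((7 + 0)*9)² = (7*9)² = 63² = 3969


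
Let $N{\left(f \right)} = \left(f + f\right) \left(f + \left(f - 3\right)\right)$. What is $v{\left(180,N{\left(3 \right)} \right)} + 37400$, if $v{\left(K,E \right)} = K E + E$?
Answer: $40658$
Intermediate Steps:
$N{\left(f \right)} = 2 f \left(-3 + 2 f\right)$ ($N{\left(f \right)} = 2 f \left(f + \left(f - 3\right)\right) = 2 f \left(f + \left(-3 + f\right)\right) = 2 f \left(-3 + 2 f\right)$)
$v{\left(K,E \right)} = E + E K$ ($v{\left(K,E \right)} = E K + E = E + E K$)
$v{\left(180,N{\left(3 \right)} \right)} + 37400 = 2 \cdot 3 \left(-3 + 2 \cdot 3\right) \left(1 + 180\right) + 37400 = 2 \cdot 3 \left(-3 + 6\right) 181 + 37400 = 2 \cdot 3 \cdot 3 \cdot 181 + 37400 = 18 \cdot 181 + 37400 = 3258 + 37400 = 40658$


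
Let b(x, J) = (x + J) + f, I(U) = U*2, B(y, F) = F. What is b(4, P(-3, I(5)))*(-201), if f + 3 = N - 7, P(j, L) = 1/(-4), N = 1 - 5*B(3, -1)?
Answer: 201/4 ≈ 50.250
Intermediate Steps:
I(U) = 2*U
N = 6 (N = 1 - 5*(-1) = 1 + 5 = 6)
P(j, L) = -1/4
f = -4 (f = -3 + (6 - 7) = -3 - 1 = -4)
b(x, J) = -4 + J + x (b(x, J) = (x + J) - 4 = (J + x) - 4 = -4 + J + x)
b(4, P(-3, I(5)))*(-201) = (-4 - 1/4 + 4)*(-201) = -1/4*(-201) = 201/4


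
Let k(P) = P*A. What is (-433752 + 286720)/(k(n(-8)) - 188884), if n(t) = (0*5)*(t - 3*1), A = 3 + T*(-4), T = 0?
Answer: 36758/47221 ≈ 0.77843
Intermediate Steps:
A = 3 (A = 3 + 0*(-4) = 3 + 0 = 3)
n(t) = 0 (n(t) = 0*(t - 3) = 0*(-3 + t) = 0)
k(P) = 3*P (k(P) = P*3 = 3*P)
(-433752 + 286720)/(k(n(-8)) - 188884) = (-433752 + 286720)/(3*0 - 188884) = -147032/(0 - 188884) = -147032/(-188884) = -147032*(-1/188884) = 36758/47221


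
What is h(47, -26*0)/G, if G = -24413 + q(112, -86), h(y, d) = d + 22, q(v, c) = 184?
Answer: -22/24229 ≈ -0.00090800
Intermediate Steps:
h(y, d) = 22 + d
G = -24229 (G = -24413 + 184 = -24229)
h(47, -26*0)/G = (22 - 26*0)/(-24229) = (22 + 0)*(-1/24229) = 22*(-1/24229) = -22/24229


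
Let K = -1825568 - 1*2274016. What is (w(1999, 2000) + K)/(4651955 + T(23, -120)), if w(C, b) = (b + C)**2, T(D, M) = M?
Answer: 11892417/4651835 ≈ 2.5565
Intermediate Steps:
K = -4099584 (K = -1825568 - 2274016 = -4099584)
w(C, b) = (C + b)**2
(w(1999, 2000) + K)/(4651955 + T(23, -120)) = ((1999 + 2000)**2 - 4099584)/(4651955 - 120) = (3999**2 - 4099584)/4651835 = (15992001 - 4099584)*(1/4651835) = 11892417*(1/4651835) = 11892417/4651835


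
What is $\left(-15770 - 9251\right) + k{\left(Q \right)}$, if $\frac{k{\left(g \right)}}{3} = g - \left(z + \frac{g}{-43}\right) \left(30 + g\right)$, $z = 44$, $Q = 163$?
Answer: $- \frac{2055967}{43} \approx -47813.0$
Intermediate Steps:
$k{\left(g \right)} = 3 g - 3 \left(30 + g\right) \left(44 - \frac{g}{43}\right)$ ($k{\left(g \right)} = 3 \left(g - \left(44 + \frac{g}{-43}\right) \left(30 + g\right)\right) = 3 \left(g - \left(44 + g \left(- \frac{1}{43}\right)\right) \left(30 + g\right)\right) = 3 \left(g - \left(44 - \frac{g}{43}\right) \left(30 + g\right)\right) = 3 \left(g - \left(30 + g\right) \left(44 - \frac{g}{43}\right)\right) = 3 g - 3 \left(30 + g\right) \left(44 - \frac{g}{43}\right)$)
$\left(-15770 - 9251\right) + k{\left(Q \right)} = \left(-15770 - 9251\right) - \left(\frac{1059771}{43} - \frac{79707}{43}\right) = -25021 - \frac{980064}{43} = - \frac{2055967}{43}$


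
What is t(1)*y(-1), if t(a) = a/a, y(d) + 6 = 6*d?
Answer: -12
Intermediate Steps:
y(d) = -6 + 6*d
t(a) = 1
t(1)*y(-1) = 1*(-6 + 6*(-1)) = 1*(-6 - 6) = 1*(-12) = -12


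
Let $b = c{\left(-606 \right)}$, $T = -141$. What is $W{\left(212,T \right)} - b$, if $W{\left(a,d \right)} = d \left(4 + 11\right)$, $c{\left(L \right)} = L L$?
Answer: $-369351$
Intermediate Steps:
$c{\left(L \right)} = L^{2}$
$b = 367236$ ($b = \left(-606\right)^{2} = 367236$)
$W{\left(a,d \right)} = 15 d$ ($W{\left(a,d \right)} = d 15 = 15 d$)
$W{\left(212,T \right)} - b = 15 \left(-141\right) - 367236 = -2115 - 367236 = -369351$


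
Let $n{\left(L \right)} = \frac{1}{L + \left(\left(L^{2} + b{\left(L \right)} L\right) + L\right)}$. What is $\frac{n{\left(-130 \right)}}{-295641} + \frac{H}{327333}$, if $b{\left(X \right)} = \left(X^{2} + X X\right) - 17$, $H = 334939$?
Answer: $\frac{144411598229529061}{141132211188397650} \approx 1.0232$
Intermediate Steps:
$b{\left(X \right)} = -17 + 2 X^{2}$ ($b{\left(X \right)} = \left(X^{2} + X^{2}\right) - 17 = 2 X^{2} - 17 = -17 + 2 X^{2}$)
$n{\left(L \right)} = \frac{1}{L^{2} + 2 L + L \left(-17 + 2 L^{2}\right)}$ ($n{\left(L \right)} = \frac{1}{L + \left(\left(L^{2} + \left(-17 + 2 L^{2}\right) L\right) + L\right)} = \frac{1}{L + \left(\left(L^{2} + L \left(-17 + 2 L^{2}\right)\right) + L\right)} = \frac{1}{L + \left(L + L^{2} + L \left(-17 + 2 L^{2}\right)\right)} = \frac{1}{L^{2} + 2 L + L \left(-17 + 2 L^{2}\right)}$)
$\frac{n{\left(-130 \right)}}{-295641} + \frac{H}{327333} = \frac{\frac{1}{-130} \frac{1}{-15 - 130 + 2 \left(-130\right)^{2}}}{-295641} + \frac{334939}{327333} = - \frac{1}{130 \left(-15 - 130 + 2 \cdot 16900\right)} \left(- \frac{1}{295641}\right) + 334939 \cdot \frac{1}{327333} = - \frac{1}{130 \left(-15 - 130 + 33800\right)} \left(- \frac{1}{295641}\right) + \frac{334939}{327333} = - \frac{1}{130 \cdot 33655} \left(- \frac{1}{295641}\right) + \frac{334939}{327333} = \left(- \frac{1}{130}\right) \frac{1}{33655} \left(- \frac{1}{295641}\right) + \frac{334939}{327333} = \left(- \frac{1}{4375150}\right) \left(- \frac{1}{295641}\right) + \frac{334939}{327333} = \frac{1}{1293473721150} + \frac{334939}{327333} = \frac{144411598229529061}{141132211188397650}$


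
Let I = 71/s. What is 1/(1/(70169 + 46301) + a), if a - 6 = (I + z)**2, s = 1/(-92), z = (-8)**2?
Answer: 116470/4872525944101 ≈ 2.3903e-8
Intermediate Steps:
z = 64
s = -1/92 ≈ -0.010870
I = -6532 (I = 71/(-1/92) = 71*(-92) = -6532)
a = 41835030 (a = 6 + (-6532 + 64)**2 = 6 + (-6468)**2 = 6 + 41835024 = 41835030)
1/(1/(70169 + 46301) + a) = 1/(1/(70169 + 46301) + 41835030) = 1/(1/116470 + 41835030) = 1/(4872525944101/116470) = 116470/4872525944101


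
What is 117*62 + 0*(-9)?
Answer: 7254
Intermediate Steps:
117*62 + 0*(-9) = 7254 + 0 = 7254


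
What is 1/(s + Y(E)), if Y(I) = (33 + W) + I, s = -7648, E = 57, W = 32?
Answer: -1/7526 ≈ -0.00013287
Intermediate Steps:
Y(I) = 65 + I (Y(I) = (33 + 32) + I = 65 + I)
1/(s + Y(E)) = 1/(-7648 + (65 + 57)) = 1/(-7648 + 122) = 1/(-7526) = -1/7526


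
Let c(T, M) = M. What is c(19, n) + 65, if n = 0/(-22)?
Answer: 65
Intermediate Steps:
n = 0 (n = 0*(-1/22) = 0)
c(19, n) + 65 = 0 + 65 = 65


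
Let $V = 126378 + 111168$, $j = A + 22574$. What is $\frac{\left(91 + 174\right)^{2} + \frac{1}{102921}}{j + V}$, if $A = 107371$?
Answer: $\frac{7227627226}{37822541211} \approx 0.19109$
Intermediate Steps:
$j = 129945$ ($j = 107371 + 22574 = 129945$)
$V = 237546$
$\frac{\left(91 + 174\right)^{2} + \frac{1}{102921}}{j + V} = \frac{\left(91 + 174\right)^{2} + \frac{1}{102921}}{129945 + 237546} = \frac{265^{2} + \frac{1}{102921}}{367491} = \left(70225 + \frac{1}{102921}\right) \frac{1}{367491} = \frac{7227627226}{102921} \cdot \frac{1}{367491} = \frac{7227627226}{37822541211}$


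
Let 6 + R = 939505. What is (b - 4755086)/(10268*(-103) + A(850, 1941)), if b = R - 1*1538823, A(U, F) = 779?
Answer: 1070882/211365 ≈ 5.0665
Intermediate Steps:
R = 939499 (R = -6 + 939505 = 939499)
b = -599324 (b = 939499 - 1*1538823 = 939499 - 1538823 = -599324)
(b - 4755086)/(10268*(-103) + A(850, 1941)) = (-599324 - 4755086)/(10268*(-103) + 779) = -5354410/(-1057604 + 779) = -5354410/(-1056825) = -5354410*(-1/1056825) = 1070882/211365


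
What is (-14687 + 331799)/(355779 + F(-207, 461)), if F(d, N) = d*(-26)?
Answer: 105704/120387 ≈ 0.87803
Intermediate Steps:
F(d, N) = -26*d
(-14687 + 331799)/(355779 + F(-207, 461)) = (-14687 + 331799)/(355779 - 26*(-207)) = 317112/(355779 + 5382) = 317112/361161 = 317112*(1/361161) = 105704/120387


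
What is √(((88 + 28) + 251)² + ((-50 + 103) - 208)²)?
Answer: √158714 ≈ 398.39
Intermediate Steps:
√(((88 + 28) + 251)² + ((-50 + 103) - 208)²) = √((116 + 251)² + (53 - 208)²) = √(367² + (-155)²) = √(134689 + 24025) = √158714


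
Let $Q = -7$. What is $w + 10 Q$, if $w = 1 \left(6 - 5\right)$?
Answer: $-69$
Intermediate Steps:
$w = 1$ ($w = 1 \cdot 1 = 1$)
$w + 10 Q = 1 + 10 \left(-7\right) = 1 - 70 = -69$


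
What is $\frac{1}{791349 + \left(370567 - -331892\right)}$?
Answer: $\frac{1}{1493808} \approx 6.6943 \cdot 10^{-7}$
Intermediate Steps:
$\frac{1}{791349 + \left(370567 - -331892\right)} = \frac{1}{791349 + \left(370567 + 331892\right)} = \frac{1}{791349 + 702459} = \frac{1}{1493808}$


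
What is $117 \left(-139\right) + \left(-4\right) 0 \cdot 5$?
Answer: $-16263$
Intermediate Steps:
$117 \left(-139\right) + \left(-4\right) 0 \cdot 5 = -16263 + 0 \cdot 5 = -16263 + 0 = -16263$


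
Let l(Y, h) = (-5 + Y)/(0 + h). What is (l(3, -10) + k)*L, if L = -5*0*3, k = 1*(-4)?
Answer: 0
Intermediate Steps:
l(Y, h) = (-5 + Y)/h
k = -4
L = 0 (L = 0*3 = 0)
(l(3, -10) + k)*L = ((-5 + 3)/(-10) - 4)*0 = (-⅒*(-2) - 4)*0 = (⅕ - 4)*0 = -19/5*0 = 0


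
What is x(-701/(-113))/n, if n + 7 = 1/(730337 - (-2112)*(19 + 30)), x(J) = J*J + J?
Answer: -237896109275/37264883603 ≈ -6.3839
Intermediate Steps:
x(J) = J + J**2 (x(J) = J**2 + J = J + J**2)
n = -5836774/833825 (n = -7 + 1/(730337 - (-2112)*(19 + 30)) = -7 + 1/(730337 - (-2112)*49) = -7 + 1/(730337 - 88*(-1176)) = -7 + 1/(730337 + 103488) = -7 + 1/833825 = -5836774/833825 ≈ -7.0000)
x(-701/(-113))/n = ((-701/(-113))*(1 - 701/(-113)))/(-5836774/833825) = ((-701*(-1/113))*(1 - 701*(-1/113)))*(-833825/5836774) = (701*(1 + 701/113)/113)*(-833825/5836774) = ((701/113)*(814/113))*(-833825/5836774) = (570614/12769)*(-833825/5836774) = -237896109275/37264883603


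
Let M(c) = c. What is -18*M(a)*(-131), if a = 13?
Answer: 30654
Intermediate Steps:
-18*M(a)*(-131) = -18*13*(-131) = -234*(-131) = 30654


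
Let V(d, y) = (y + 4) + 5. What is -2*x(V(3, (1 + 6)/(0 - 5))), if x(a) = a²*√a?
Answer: -2888*√190/125 ≈ -318.47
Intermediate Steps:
V(d, y) = 9 + y (V(d, y) = (4 + y) + 5 = 9 + y)
x(a) = a^(5/2)
-2*x(V(3, (1 + 6)/(0 - 5))) = -2*(9 + (1 + 6)/(0 - 5))^(5/2) = -2*(9 + 7/(-5))^(5/2) = -2*(9 + 7*(-⅕))^(5/2) = -2*(9 - 7/5)^(5/2) = -2888*√190/125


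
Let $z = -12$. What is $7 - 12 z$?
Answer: $151$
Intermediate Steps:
$7 - 12 z = 7 - -144 = 7 + 144 = 151$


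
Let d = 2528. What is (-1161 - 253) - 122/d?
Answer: -1787357/1264 ≈ -1414.0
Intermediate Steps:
(-1161 - 253) - 122/d = (-1161 - 253) - 122/2528 = -1414 - 122*1/2528 = -1414 - 61/1264 = -1787357/1264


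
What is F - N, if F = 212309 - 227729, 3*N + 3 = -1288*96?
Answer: 25797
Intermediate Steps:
N = -41217 (N = -1 + (-1288*96)/3 = -1 + (⅓)*(-123648) = -1 - 41216 = -41217)
F = -15420
F - N = -15420 - 1*(-41217) = -15420 + 41217 = 25797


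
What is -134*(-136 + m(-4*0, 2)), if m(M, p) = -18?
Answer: 20636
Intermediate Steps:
-134*(-136 + m(-4*0, 2)) = -134*(-136 - 18) = -134*(-154) = 20636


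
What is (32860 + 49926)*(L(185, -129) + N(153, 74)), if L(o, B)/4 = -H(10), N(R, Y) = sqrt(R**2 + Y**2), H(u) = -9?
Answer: 2980296 + 82786*sqrt(28885) ≈ 1.7050e+7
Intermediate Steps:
L(o, B) = 36 (L(o, B) = 4*(-1*(-9)) = 4*9 = 36)
(32860 + 49926)*(L(185, -129) + N(153, 74)) = (32860 + 49926)*(36 + sqrt(153**2 + 74**2)) = 82786*(36 + sqrt(23409 + 5476)) = 82786*(36 + sqrt(28885)) = 2980296 + 82786*sqrt(28885)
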